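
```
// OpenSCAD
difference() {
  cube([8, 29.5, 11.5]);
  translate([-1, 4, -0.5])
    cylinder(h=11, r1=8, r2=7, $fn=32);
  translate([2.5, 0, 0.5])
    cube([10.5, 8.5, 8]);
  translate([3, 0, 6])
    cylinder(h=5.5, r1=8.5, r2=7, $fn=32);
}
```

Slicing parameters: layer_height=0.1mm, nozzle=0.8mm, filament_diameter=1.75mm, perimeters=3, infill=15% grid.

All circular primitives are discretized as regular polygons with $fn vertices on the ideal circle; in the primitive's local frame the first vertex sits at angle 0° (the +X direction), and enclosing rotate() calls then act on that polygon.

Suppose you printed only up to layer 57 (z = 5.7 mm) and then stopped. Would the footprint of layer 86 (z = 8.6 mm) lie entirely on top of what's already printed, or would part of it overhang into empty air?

part overhangs

Compare the two slices. At z = 5.7: the cube is present — its section is the full 8×29.5 rectangle (area 236.00 mm²); the cone at (-1, 4) (r1=8→r2=7) has section circumradius 7.436 here — a regular 32-gon (area = (32/2)·7.436²·sin(360°/32) = 172.61 mm²); the cube at (2.5, 0) is present — its section is the full 10.5×8.5 rectangle (area 89.25 mm²); the cone at (3, 0) does not reach this height (z outside [6, 11.5]); After the difference (first − rest): starting from the 8×29.5 cube (236.00 mm²), the cone at (-1, 4) partially overlaps it — only the 59.90 mm² overlap (of its 172.61 mm²) is removed, clipping the outline; the 10.5×8.5 cube at (2.5, 0) partially overlaps it — only the 17.18 mm² overlap (of its 89.25 mm²) is removed, clipping the outline — area = 158.91 mm². At z = 8.6: the cube is present — its section is the full 8×29.5 rectangle (area 236.00 mm²); the cone at (-1, 4) (r1=8→r2=7) has section circumradius 7.173 here — a regular 32-gon (area = (32/2)·7.173²·sin(360°/32) = 160.59 mm²); the cube at (2.5, 0) is not intersected at this z (z outside [0.5, 8.5]); the cone at (3, 0): at t=0.473 of its height the radius interpolates to r₁+(r₂−r₁)t = 7.791, giving a regular 32-gon of that circumradius (area = (32/2)·7.791²·sin(360°/32) = 189.47 mm²); Subtracting the remaining from the first: starting from the 8×29.5 cube (236.00 mm²), the cone at (-1, 4) partially overlaps it — only the 56.05 mm² overlap (of its 160.59 mm²) is removed, clipping the outline; the cone at (3, 0) partially overlaps it — only the 14.58 mm² overlap (of its 189.47 mm²) is removed, clipping the outline — area = 165.36 mm². Checking containment: at z = 8.6 the cross-section extends beyond the z = 5.7 cross-section by about 6.45 mm².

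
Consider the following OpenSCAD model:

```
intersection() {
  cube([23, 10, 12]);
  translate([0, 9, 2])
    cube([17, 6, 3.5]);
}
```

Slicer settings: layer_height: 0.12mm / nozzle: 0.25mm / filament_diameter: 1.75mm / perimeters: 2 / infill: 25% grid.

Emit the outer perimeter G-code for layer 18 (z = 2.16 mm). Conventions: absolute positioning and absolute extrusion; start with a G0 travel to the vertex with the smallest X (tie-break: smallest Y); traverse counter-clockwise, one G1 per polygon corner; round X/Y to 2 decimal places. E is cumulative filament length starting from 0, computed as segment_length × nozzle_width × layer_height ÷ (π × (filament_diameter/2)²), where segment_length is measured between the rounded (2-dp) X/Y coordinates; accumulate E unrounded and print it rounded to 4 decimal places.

G0 X0.00 Y9.00 Z2.16
G1 X17.00 Y9.00 E0.2120
G1 X17.00 Y10.00 E0.2245
G1 X0.00 Y10.00 E0.4365
G1 X0.00 Y9.00 E0.4490

At z = 2.16 mm: the 23×10 cube contributes its full rectangle; the cube at (0, 9) is present — its section is the full 17×6 rectangle; After intersecting: the 17×6 cube at (0, 9) partially overlaps the 23×10 cube; clipping to the common part keeps 17.00 mm² — 1 connected region. The outline is a single polygon with 4 vertices. Extrusion per mm of travel: 0.25 × 0.12 / (π × 0.875²) = 0.012473. Accumulating E over each segment gives final E = 0.4490.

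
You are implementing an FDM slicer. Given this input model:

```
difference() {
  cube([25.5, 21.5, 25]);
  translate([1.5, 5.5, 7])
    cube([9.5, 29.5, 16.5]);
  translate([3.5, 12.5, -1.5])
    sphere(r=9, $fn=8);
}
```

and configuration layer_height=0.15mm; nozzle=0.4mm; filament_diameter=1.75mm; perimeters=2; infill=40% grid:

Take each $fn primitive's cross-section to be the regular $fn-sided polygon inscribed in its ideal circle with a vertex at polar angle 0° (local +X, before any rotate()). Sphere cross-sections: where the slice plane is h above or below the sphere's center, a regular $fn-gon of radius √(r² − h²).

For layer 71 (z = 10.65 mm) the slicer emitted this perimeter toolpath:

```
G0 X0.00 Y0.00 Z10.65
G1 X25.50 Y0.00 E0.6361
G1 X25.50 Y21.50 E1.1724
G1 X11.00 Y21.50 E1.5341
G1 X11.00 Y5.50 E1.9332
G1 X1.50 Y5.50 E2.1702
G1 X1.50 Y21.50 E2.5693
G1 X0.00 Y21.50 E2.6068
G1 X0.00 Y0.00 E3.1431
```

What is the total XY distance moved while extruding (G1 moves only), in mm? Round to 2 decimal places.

126.00 mm

Sum the Euclidean lengths of each G1 segment: total = 126.00 mm.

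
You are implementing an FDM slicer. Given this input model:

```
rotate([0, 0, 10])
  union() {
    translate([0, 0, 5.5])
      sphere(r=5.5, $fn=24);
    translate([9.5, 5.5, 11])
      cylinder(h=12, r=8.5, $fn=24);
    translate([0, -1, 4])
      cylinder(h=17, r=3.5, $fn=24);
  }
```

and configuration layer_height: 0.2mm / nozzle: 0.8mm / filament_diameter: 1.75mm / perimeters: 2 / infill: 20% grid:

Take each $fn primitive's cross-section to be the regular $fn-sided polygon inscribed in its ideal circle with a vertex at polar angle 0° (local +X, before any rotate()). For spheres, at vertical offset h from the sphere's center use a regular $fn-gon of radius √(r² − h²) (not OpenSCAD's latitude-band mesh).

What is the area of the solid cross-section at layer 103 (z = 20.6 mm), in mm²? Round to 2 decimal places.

At z = 20.6 mm: the sphere is not intersected at this z (|z−center|=15.100 > r=5.5); the r=8.5 cylinder at (9.5, 5.5) contributes a regular 24-gon of circumradius 8.5 (area = (24/2)·8.500²·sin(360°/24) = 224.40 mm²); the r=3.5 cylinder at (0, -1) gives a regular 24-gon of circumradius 3.5 (constant along its height) (area = (24/2)·3.500²·sin(360°/24) = 38.05 mm²); Taking the union: the regions partially overlap — summed areas 262.44 mm² minus the doubly-counted overlap 0.80 mm² gives 261.64 mm² — area = 261.64 mm²; (whole slice rotated 10° about Z — lengths, areas and connectivity unchanged). Overall, the cross-section is a single solid region. Net area = 261.64 mm².

261.64 mm²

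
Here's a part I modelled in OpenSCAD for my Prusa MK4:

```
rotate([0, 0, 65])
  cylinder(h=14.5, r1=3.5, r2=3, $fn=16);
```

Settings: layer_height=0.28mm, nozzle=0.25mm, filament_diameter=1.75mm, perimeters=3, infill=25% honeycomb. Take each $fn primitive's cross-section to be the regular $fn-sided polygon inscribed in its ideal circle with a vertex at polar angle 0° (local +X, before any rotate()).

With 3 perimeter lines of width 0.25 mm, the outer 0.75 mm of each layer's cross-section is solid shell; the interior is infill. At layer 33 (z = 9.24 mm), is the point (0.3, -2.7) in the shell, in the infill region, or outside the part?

At z = 9.24 mm: the cone: at t=0.637 of its height the radius interpolates to r₁+(r₂−r₁)t = 3.181, giving a regular 16-gon of that circumradius; (whole slice rotated 65° about Z — lengths, areas and connectivity unchanged). Overall, the cross-section is a single solid region. Undo the 65° rotation: the query point maps to (-2.320, -1.413) in the un-rotated model frame. The nearest boundary edge runs (-2.94, -1.22)→(-2.25, -2.25); distance from the point to it = 0.41 mm. The point is inside the cross-section, 0.41 mm from the nearest boundary — within the 0.75 mm shell band (3 × 0.25).

shell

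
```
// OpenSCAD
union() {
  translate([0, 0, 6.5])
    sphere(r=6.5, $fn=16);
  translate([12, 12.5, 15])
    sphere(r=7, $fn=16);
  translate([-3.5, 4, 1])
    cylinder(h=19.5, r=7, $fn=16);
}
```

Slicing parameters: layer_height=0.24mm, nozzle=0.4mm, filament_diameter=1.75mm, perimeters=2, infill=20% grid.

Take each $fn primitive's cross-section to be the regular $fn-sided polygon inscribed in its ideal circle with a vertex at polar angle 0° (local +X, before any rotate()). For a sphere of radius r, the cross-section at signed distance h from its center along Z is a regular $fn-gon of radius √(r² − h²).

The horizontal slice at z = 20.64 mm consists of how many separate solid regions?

1

At z = 20.64 mm: the sphere is absent (|z−center|=14.140 > r=6.5); the r=7 sphere at (12, 12.5) slices to a regular 16-gon of circumradius 4.146 (√(r²−h²) with h=5.64 from center); the cylinder at (-3.5, 4) is absent (z outside [1, 20.5]); Combining (union): only the r=7 sphere at (12, 12.5) is present, so the union is just that shape — 1 connected region. The result has 1 disconnected region.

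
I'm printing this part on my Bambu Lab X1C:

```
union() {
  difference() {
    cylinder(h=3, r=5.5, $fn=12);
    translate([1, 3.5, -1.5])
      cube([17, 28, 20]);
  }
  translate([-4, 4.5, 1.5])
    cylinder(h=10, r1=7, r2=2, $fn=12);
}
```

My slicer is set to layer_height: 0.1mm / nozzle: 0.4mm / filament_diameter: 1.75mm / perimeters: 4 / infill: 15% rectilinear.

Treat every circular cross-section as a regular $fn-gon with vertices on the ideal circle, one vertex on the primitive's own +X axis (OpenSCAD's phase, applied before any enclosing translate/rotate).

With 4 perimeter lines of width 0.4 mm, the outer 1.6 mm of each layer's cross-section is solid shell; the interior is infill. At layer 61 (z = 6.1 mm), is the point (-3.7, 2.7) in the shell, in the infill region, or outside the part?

At z = 6.1 mm: the cylinder does not reach this height (z outside [0, 3]); the cube at (1, 3.5) is present — its section is the full 17×28 rectangle; After the difference (first − rest): the first operand is absent here, so nothing remains; the cone at (-4, 4.5): at t=0.460 of its height the radius interpolates to r₁+(r₂−r₁)t = 4.700, giving a regular 12-gon of that circumradius; Combining (union): only the cone at (-4, 4.5) is present, so the union is just that shape — 1 connected region. Overall, the cross-section is a single solid region. The nearest boundary edge runs (-4.00, -0.20)→(-1.65, 0.43); distance from the point to it = 2.72 mm. The point is inside the cross-section and 2.72 mm from the nearest boundary — more than the 1.6 mm shell width (4 × 0.4), so it's in the infill interior.

infill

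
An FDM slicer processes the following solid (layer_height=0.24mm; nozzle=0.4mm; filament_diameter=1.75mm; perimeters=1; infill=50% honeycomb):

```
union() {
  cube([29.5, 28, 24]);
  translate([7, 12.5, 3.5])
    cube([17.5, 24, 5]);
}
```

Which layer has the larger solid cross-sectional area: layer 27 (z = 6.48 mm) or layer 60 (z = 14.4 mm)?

Layer 27 (z = 6.48): the 29.5×28 cube contributes its full rectangle (area 826.00 mm²); the cube at (7, 12.5) (footprint 17.5×24) is included at this height (area 420.00 mm²); Combining (union): the regions partially overlap — summed areas 1246.00 mm² minus the doubly-counted overlap 271.25 mm² gives 974.75 mm² — area = 974.75 mm². So its area = 974.75 mm². Layer 60 (z = 14.4): the cube is present — its section is the full 29.5×28 rectangle (area 826.00 mm²); the cube at (7, 12.5) does not reach this height (z outside [3.5, 8.5]); Combining (union): only the 29.5×28 cube is present, so the union is just that shape — area = 826.00 mm². So its area = 826.00 mm². Layer 27 is larger (974.75 vs 826.00 mm²).

layer 27 (z = 6.48 mm)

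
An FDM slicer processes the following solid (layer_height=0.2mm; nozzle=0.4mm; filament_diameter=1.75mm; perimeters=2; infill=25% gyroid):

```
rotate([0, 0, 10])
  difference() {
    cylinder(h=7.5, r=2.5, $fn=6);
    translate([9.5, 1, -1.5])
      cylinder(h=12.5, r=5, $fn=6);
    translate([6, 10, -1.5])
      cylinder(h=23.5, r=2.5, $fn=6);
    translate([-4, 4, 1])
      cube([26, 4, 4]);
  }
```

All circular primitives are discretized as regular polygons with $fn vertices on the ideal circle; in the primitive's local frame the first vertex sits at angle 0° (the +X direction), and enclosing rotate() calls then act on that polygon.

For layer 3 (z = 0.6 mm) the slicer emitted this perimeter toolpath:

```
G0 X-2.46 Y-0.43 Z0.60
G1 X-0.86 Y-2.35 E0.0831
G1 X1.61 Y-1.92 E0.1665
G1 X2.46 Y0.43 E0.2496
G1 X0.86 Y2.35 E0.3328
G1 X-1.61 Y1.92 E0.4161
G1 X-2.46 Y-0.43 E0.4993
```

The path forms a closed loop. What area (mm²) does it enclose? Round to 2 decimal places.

Apply the shoelace formula to the sequence of (X, Y) vertices; enclosed area = 16.26 mm².

16.26 mm²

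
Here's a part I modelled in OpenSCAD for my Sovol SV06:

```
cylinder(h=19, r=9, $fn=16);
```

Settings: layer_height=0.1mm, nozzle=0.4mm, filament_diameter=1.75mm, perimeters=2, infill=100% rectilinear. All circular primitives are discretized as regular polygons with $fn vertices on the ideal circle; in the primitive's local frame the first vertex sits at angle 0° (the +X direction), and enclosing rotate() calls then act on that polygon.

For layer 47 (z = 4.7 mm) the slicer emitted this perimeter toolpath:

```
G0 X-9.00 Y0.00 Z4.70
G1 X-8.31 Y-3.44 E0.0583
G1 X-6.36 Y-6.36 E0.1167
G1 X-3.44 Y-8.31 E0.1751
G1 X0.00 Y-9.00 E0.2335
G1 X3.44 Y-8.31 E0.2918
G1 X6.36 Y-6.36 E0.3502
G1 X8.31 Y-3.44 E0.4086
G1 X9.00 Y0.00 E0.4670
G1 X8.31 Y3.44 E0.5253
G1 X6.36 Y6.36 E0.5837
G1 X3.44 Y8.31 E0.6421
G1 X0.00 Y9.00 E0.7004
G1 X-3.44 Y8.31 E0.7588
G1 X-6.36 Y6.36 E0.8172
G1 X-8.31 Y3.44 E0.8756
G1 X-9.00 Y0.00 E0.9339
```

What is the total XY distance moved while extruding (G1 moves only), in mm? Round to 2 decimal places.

Sum the Euclidean lengths of each G1 segment: total = 56.16 mm.

56.16 mm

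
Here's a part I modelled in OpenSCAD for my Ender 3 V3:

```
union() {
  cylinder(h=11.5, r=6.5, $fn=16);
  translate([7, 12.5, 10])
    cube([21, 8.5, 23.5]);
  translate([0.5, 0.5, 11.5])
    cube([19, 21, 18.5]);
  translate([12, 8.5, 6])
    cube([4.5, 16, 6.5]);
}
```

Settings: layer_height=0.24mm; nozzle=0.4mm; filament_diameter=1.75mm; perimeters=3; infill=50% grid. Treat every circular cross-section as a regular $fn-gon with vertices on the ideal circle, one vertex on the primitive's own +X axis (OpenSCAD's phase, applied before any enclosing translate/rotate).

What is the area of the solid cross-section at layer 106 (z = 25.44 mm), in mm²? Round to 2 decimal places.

471.25 mm²

At z = 25.44 mm: the cylinder is absent (z outside [0, 11.5]); the cube at (7, 12.5) (footprint 21×8.5) is included at this height (area 178.50 mm²); the cube at (0.5, 0.5) is present — its section is the full 19×21 rectangle (area 399.00 mm²); the cube at (12, 8.5) is not intersected at this z (z outside [6, 12.5]); Taking the union: the regions partially overlap — summed areas 577.50 mm² minus the doubly-counted overlap 106.25 mm² gives 471.25 mm² — area = 471.25 mm². Overall, the cross-section is a single solid region. Net area = 471.25 mm².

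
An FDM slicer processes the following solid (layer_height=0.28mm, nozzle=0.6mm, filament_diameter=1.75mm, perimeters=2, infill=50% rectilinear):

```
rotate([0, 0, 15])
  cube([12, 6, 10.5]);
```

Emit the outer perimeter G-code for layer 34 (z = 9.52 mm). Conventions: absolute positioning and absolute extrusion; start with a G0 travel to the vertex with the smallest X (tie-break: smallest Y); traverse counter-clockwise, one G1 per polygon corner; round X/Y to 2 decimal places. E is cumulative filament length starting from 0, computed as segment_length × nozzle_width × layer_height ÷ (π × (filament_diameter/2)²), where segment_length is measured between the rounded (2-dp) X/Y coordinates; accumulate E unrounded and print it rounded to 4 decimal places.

G0 X-1.55 Y5.80 Z9.52
G1 X0.00 Y0.00 E0.4193
G1 X11.59 Y3.11 E1.2575
G1 X10.04 Y8.90 E1.6761
G1 X-1.55 Y5.80 E2.5141

At z = 9.52 mm: the cube (footprint 12×6) is included at this height; (whole slice rotated 15° about Z — lengths, areas and connectivity unchanged). The outline is a single polygon with 4 vertices. Extrusion per mm of travel: 0.6 × 0.28 / (π × 0.875²) = 0.069846. Accumulating E over each segment gives final E = 2.5141.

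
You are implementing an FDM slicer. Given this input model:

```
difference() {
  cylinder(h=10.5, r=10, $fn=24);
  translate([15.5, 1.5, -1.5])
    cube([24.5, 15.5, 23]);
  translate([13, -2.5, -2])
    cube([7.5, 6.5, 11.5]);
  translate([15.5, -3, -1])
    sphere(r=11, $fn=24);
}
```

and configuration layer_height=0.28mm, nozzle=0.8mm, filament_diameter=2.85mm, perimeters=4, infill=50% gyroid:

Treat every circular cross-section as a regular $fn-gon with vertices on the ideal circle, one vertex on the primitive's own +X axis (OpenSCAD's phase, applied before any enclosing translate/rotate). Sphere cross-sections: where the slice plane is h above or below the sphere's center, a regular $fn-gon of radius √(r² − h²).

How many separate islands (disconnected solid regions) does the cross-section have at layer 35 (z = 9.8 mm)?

At z = 9.8 mm: the r=10 cylinder gives a regular 24-gon of circumradius 10 (constant along its height); the cube at (15.5, 1.5) is present — its section is the full 24.5×15.5 rectangle; the cube at (13, -2.5) does not reach this height (z outside [-2, 9.5]); the r=11 sphere at (15.5, -3) contributes a regular 24-gon of circumradius √(11²−10.8²) = 2.088; Subtracting the remaining from the first: starting from the r=10 cylinder, the 24.5×15.5 cube at (15.5, 1.5) misses the remaining region (no effect); the r=11 sphere at (15.5, -3) misses the remaining region (no effect) — 1 connected region. Overall, the cross-section is a single solid region. Island count = 1.

1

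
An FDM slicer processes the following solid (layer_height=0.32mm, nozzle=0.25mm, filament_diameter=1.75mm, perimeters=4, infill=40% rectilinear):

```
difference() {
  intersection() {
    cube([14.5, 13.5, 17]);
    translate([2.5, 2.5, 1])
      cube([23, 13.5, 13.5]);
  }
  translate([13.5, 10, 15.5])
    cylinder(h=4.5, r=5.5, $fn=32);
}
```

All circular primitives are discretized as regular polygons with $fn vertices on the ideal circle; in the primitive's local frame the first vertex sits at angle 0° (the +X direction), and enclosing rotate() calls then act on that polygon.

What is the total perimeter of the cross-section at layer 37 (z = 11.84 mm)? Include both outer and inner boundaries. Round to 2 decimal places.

At z = 11.84 mm: the cube is present — its section is the full 14.5×13.5 rectangle (perimeter 56.00 mm); the cube at (2.5, 2.5) is present — its section is the full 23×13.5 rectangle (perimeter 73.00 mm); Taking the intersection: the 23×13.5 cube at (2.5, 2.5) partially overlaps the 14.5×13.5 cube; clipping to the common part keeps 132.00 mm² — boundary = 46.00 mm; the cylinder at (13.5, 10) is not intersected at this z (z outside [15.5, 20]); After the difference (first − rest): none of the subtracted shapes is present at this height, so that combined region is unchanged — boundary = 46.00 mm. Overall, the cross-section is a single solid region. Total boundary length (outer) = 46.00 mm.

46.00 mm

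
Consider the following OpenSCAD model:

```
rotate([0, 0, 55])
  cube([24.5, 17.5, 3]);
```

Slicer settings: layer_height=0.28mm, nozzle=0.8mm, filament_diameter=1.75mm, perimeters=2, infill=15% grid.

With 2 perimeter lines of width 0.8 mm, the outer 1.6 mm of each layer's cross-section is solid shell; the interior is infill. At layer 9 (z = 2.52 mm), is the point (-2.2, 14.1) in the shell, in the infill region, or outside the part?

At z = 2.52 mm: the cube (footprint 24.5×17.5) is included at this height; (whole slice rotated 55° about Z — lengths, areas and connectivity unchanged). Overall, the cross-section is a single solid region. Undo the 55° rotation: the query point maps to (10.288, 9.890) in the un-rotated model frame. The nearest boundary edge runs (24.50, 17.50)→(0.00, 17.50); distance from the point to it = 7.61 mm. The point is inside the cross-section and 7.61 mm from the nearest boundary — more than the 1.6 mm shell width (2 × 0.8), so it's in the infill interior.

infill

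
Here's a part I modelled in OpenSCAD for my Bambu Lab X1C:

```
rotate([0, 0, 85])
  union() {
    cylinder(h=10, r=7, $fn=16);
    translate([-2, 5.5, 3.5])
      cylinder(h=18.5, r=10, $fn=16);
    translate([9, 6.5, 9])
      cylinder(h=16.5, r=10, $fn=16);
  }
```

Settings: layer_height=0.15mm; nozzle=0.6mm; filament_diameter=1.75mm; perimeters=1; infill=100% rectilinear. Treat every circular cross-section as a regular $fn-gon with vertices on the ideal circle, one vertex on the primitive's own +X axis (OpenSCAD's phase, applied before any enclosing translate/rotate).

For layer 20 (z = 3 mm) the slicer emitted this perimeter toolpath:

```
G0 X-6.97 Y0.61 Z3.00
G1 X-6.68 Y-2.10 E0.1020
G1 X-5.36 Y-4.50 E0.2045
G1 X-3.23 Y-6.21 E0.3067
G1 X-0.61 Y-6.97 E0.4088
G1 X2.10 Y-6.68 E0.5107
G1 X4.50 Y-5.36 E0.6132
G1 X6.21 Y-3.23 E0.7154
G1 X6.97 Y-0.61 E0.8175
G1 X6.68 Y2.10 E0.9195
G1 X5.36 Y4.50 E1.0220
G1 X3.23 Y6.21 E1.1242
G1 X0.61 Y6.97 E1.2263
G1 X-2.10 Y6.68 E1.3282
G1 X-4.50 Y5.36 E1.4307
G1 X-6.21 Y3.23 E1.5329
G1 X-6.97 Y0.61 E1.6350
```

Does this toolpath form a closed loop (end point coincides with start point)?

yes

Start point (G0): (-6.97, 0.61). End point (last G1): the path returns to the start — closed.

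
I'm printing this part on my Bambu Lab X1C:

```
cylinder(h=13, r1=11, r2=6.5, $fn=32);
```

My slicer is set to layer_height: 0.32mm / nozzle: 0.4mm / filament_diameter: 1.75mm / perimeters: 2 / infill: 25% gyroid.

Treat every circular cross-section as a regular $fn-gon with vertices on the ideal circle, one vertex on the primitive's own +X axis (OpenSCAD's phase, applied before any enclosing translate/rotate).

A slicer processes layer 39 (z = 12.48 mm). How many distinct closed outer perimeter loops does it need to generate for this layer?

1

At z = 12.48 mm: the cone: at t=0.960 of its height the radius interpolates to r₁+(r₂−r₁)t = 6.680, giving a regular 32-gon of that circumradius. The result has 1 disconnected region.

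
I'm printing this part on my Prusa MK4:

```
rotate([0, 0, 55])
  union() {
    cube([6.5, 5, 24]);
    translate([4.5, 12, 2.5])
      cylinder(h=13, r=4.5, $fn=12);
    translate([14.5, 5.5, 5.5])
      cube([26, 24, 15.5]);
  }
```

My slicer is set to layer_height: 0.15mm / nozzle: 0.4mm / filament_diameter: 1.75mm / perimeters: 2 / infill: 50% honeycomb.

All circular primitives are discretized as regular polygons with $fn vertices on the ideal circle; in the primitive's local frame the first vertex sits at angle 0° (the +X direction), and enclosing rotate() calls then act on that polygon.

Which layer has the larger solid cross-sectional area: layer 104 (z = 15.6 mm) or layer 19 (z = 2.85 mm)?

layer 104 (z = 15.6 mm)

Layer 104 (z = 15.6): the cube is present — its section is the full 6.5×5 rectangle (area 32.50 mm²); the cylinder at (4.5, 12) does not reach this height (z outside [2.5, 15.5]); the cube at (14.5, 5.5) is present — its section is the full 26×24 rectangle (area 624.00 mm²); Combining (union): the 2 present regions are separate (no shared area or edge), so areas and boundary lengths simply add and each stays a separate island — area = 656.50 mm²; (rotated 55° about Z; rotation is an isometry so areas/perimeters/island counts are preserved). So its area = 656.50 mm². Layer 19 (z = 2.85): the cube (footprint 6.5×5) is included at this height (area 32.50 mm²); the cylinder at (4.5, 12): section is a regular 12-gon, circumradius r=4.5 (area = (12/2)·4.500²·sin(360°/12) = 60.75 mm²); the cube at (14.5, 5.5) does not reach this height (z outside [5.5, 21]); Merging all regions: the 2 present regions are separate (no shared area or edge), so areas and boundary lengths simply add and each stays a separate island — area = 93.25 mm²; (rotated 55° about Z; rotation is an isometry so areas/perimeters/island counts are preserved). So its area = 93.25 mm². Layer 104 is larger (656.50 vs 93.25 mm²).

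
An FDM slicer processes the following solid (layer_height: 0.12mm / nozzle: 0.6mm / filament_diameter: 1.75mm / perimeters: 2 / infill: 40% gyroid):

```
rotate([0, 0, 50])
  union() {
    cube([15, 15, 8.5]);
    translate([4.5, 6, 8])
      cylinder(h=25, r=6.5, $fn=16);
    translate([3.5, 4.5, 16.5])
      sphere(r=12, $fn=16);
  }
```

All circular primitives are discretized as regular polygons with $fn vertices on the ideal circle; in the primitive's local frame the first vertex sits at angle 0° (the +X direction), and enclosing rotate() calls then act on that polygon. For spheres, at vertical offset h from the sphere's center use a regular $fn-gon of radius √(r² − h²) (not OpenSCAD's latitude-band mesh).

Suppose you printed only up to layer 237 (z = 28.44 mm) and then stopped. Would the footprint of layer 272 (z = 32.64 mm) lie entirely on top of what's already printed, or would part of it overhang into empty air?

entirely on top

Compare the two slices. At z = 28.44: the cube is absent (z outside [0, 8.5]); the cylinder at (4.5, 6): section is a regular 16-gon, circumradius r=6.5 (area = (16/2)·6.500²·sin(360°/16) = 129.35 mm²); the r=12 sphere at (3.5, 4.5) slices to a regular 16-gon of circumradius 1.198 (√(r²−h²) with h=11.94 from center) (area = (16/2)·1.198²·sin(360°/16) = 4.40 mm²); Taking the union: the r=12 sphere at (3.5, 4.5) lies entirely inside the r=6.5 cylinder at (4.5, 6), so the union is just the r=6.5 cylinder at (4.5, 6) — area = 129.35 mm²; (whole slice rotated 50° about Z — lengths, areas and connectivity unchanged). At z = 32.64: the cube is absent (z outside [0, 8.5]); the cylinder at (4.5, 6): section is a regular 16-gon, circumradius r=6.5 (area = (16/2)·6.500²·sin(360°/16) = 129.35 mm²); the sphere at (3.5, 4.5) is absent (|z−center|=16.140 > r=12); Merging all regions: only the r=6.5 cylinder at (4.5, 6) is present, so the union is just that shape — area = 129.35 mm²; (whole slice rotated 50° about Z — lengths, areas and connectivity unchanged). Checking containment: the cross-section at z = 32.64 is a subset of the cross-section at z = 28.44.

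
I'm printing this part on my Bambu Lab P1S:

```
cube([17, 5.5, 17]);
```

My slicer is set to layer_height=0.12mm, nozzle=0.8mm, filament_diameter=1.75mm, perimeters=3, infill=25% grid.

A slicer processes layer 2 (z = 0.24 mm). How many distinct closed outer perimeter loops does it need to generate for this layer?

1

At z = 0.24 mm: the cube is present — its section is the full 17×5.5 rectangle. The result has 1 disconnected region.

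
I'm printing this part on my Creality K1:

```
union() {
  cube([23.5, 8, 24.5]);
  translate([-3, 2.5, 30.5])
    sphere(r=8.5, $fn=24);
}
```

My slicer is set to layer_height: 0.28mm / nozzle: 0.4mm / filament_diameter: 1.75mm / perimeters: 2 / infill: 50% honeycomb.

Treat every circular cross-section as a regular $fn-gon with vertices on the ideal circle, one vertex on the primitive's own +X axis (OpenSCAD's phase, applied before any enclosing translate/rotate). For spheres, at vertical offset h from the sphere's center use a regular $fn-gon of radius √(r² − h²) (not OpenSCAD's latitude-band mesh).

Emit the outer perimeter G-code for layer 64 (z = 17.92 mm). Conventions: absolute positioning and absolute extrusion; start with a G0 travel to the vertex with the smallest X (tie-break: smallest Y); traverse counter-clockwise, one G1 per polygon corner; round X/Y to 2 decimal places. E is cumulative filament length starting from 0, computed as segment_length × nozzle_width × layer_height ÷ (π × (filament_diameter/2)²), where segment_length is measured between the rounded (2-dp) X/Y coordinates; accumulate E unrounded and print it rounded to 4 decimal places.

At z = 17.92 mm: the cube (footprint 23.5×8) is included at this height; the sphere at (-3, 2.5) does not reach this height (|z−center|=12.580 > r=8.5); Combining (union): only the 23.5×8 cube is present, so the union is just that shape — 1 connected region. The outline is a single polygon with 4 vertices. Extrusion per mm of travel: 0.4 × 0.28 / (π × 0.875²) = 0.046564. Accumulating E over each segment gives final E = 2.9335.

G0 X0.00 Y0.00 Z17.92
G1 X23.50 Y0.00 E1.0943
G1 X23.50 Y8.00 E1.4668
G1 X0.00 Y8.00 E2.5610
G1 X0.00 Y0.00 E2.9335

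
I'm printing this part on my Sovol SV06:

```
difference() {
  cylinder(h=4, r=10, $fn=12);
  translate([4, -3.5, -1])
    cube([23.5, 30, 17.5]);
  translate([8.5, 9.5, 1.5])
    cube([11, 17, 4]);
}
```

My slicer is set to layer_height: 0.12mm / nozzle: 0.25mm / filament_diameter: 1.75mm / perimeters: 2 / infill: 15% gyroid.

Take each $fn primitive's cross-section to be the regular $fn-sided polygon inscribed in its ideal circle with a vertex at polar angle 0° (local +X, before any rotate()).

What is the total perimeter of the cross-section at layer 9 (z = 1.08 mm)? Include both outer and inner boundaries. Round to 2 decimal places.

64.60 mm

At z = 1.08 mm: the r=10 cylinder contributes a regular 12-gon of circumradius 10 (perimeter = 2·12·10.000·sin(180°/12) = 62.12 mm); the 23.5×30 cube at (4, -3.5) contributes its full rectangle (perimeter 107.00 mm); the cube at (8.5, 9.5) is not intersected at this z (z outside [1.5, 5.5]); Taking the first minus the rest: starting from the r=10 cylinder, the 23.5×30 cube at (4, -3.5) partially overlaps it — only the 56.50 mm² overlap (of its 705.00 mm²) is removed, clipping the outline — boundary = 64.60 mm. Overall, the cross-section is a single solid region. Total boundary length (outer) = 64.60 mm.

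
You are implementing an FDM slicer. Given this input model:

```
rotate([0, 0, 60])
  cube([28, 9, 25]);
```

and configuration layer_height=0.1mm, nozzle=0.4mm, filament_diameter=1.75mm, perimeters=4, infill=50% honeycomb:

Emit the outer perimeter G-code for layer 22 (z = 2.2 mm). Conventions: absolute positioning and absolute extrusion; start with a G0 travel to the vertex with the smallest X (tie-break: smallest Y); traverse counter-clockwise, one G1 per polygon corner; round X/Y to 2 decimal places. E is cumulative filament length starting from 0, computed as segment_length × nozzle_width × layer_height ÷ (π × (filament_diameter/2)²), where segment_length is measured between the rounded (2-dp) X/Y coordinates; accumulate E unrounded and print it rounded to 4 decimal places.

G0 X-7.79 Y4.50 Z2.20
G1 X0.00 Y0.00 E0.1496
G1 X14.00 Y24.25 E0.6153
G1 X6.21 Y28.75 E0.7649
G1 X-7.79 Y4.50 E1.2305

At z = 2.2 mm: the cube (footprint 28×9) is included at this height; (whole slice rotated 60° about Z — lengths, areas and connectivity unchanged). The outline is a single polygon with 4 vertices. Extrusion per mm of travel: 0.4 × 0.1 / (π × 0.875²) = 0.016630. Accumulating E over each segment gives final E = 1.2305.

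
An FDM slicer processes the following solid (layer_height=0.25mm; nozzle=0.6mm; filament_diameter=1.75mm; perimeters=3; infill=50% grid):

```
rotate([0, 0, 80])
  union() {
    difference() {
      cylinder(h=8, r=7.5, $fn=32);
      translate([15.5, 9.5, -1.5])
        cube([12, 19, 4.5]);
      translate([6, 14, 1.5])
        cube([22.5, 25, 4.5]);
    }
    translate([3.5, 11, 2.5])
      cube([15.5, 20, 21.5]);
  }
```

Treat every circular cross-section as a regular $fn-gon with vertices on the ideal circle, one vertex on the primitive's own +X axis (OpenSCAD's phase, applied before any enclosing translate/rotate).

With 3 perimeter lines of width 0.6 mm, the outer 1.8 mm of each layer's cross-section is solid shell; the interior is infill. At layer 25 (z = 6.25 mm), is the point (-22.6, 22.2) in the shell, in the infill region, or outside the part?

At z = 6.25 mm: the cylinder: section is a regular 32-gon, circumradius r=7.5; the cube at (15.5, 9.5) is absent (z outside [-1.5, 3]); the cube at (6, 14) does not reach this height (z outside [1.5, 6]); Subtracting the remaining from the first: none of the subtracted shapes is present at this height, so the r=7.5 cylinder is unchanged — 1 connected region; the cube at (3.5, 11) is present — its section is the full 15.5×20 rectangle; Taking the union: the 2 present regions are separate (no shared area or edge), so areas and boundary lengths simply add and each stays a separate island — 2 connected regions; (rotated 80° about Z; rotation is an isometry so areas/perimeters/island counts are preserved). Overall, the cross-section has 2 separate islands. Undo the 80° rotation: the query point maps to (17.938, 26.112) in the un-rotated model frame. The nearest boundary edge runs (19.00, 31.00)→(19.00, 11.00); distance from the point to it = 1.06 mm. (Shell/infill is judged within the island containing the point — the largest one.) The point is inside the cross-section, 1.06 mm from the nearest boundary — within the 1.8 mm shell band (3 × 0.6).

shell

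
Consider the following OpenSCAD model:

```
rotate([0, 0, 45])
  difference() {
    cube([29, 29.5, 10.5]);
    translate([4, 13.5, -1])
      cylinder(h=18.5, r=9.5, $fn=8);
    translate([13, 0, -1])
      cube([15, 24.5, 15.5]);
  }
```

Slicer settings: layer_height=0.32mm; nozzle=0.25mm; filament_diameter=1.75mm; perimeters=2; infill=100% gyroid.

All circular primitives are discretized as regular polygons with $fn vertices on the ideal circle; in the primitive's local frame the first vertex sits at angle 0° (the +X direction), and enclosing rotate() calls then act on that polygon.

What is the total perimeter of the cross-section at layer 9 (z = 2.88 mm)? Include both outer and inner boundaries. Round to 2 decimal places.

183.03 mm

At z = 2.88 mm: the 29×29.5 cube contributes its full rectangle (perimeter 117.00 mm); the cylinder at (4, 13.5): section is a regular 8-gon, circumradius r=9.5 (perimeter = 2·8·9.500·sin(180°/8) = 58.17 mm); the cube at (13, 0) is present — its section is the full 15×24.5 rectangle (perimeter 79.00 mm); After the difference (first − rest): starting from the 29×29.5 cube, the r=9.5 cylinder at (4, 13.5) partially overlaps it — only the 197.01 mm² overlap (of its 255.27 mm²) is removed, clipping the outline; the 15×24.5 cube at (13, 0) partially overlaps it — only the 366.90 mm² overlap (of its 367.50 mm²) is removed, clipping the outline — boundary = 183.03 mm; (whole slice rotated 45° about Z — lengths, areas and connectivity unchanged). Overall, the cross-section has 2 separate islands. Total boundary length (outer) = 183.03 mm.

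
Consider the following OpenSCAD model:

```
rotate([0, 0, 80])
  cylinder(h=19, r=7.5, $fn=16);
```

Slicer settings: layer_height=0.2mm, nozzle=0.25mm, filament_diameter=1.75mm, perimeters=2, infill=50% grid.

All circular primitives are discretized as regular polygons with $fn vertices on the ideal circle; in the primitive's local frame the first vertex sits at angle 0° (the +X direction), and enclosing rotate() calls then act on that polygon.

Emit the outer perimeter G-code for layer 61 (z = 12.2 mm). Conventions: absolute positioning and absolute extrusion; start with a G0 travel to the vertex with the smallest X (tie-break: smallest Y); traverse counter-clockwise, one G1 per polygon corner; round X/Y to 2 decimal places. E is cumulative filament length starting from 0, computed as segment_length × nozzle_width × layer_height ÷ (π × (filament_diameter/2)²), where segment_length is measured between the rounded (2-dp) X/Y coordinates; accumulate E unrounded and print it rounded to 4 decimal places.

At z = 12.2 mm: the r=7.5 cylinder contributes a regular 16-gon of circumradius 7.5; (whole slice rotated 80° about Z — lengths, areas and connectivity unchanged). The outline is a single polygon with 16 vertices. Extrusion per mm of travel: 0.25 × 0.2 / (π × 0.875²) = 0.020788. Accumulating E over each segment gives final E = 0.9733.

G0 X-7.39 Y1.30 Z12.20
G1 X-7.32 Y-1.62 E0.0607
G1 X-6.14 Y-4.30 E0.1216
G1 X-4.03 Y-6.33 E0.1825
G1 X-1.30 Y-7.39 E0.2433
G1 X1.62 Y-7.32 E0.3040
G1 X4.30 Y-6.14 E0.3649
G1 X6.33 Y-4.03 E0.4258
G1 X7.39 Y-1.30 E0.4867
G1 X7.32 Y1.62 E0.5474
G1 X6.14 Y4.30 E0.6083
G1 X4.03 Y6.33 E0.6691
G1 X1.30 Y7.39 E0.7300
G1 X-1.62 Y7.32 E0.7907
G1 X-4.30 Y6.14 E0.8516
G1 X-6.33 Y4.03 E0.9125
G1 X-7.39 Y1.30 E0.9733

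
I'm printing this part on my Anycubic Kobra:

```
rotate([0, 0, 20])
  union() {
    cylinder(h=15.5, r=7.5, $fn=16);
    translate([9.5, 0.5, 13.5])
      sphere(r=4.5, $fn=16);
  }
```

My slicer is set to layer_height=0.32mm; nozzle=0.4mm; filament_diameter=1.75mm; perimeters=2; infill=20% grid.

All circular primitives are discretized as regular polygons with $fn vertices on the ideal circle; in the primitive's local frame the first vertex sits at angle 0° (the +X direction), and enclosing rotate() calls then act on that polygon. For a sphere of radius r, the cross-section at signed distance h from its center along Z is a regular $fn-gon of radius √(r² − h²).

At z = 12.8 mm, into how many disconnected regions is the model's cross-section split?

At z = 12.8 mm: the cylinder: section is a regular 16-gon, circumradius r=7.5; the r=4.5 sphere at (9.5, 0.5) slices to a regular 16-gon of circumradius 4.445 (√(r²−h²) with h=0.7 from center); Combining (union): the regions partially overlap (shared area 10.39 mm²), so overlapping operands fuse into one piece — 1 connected region; (whole slice rotated 20° about Z — lengths, areas and connectivity unchanged). The result has 1 disconnected region.

1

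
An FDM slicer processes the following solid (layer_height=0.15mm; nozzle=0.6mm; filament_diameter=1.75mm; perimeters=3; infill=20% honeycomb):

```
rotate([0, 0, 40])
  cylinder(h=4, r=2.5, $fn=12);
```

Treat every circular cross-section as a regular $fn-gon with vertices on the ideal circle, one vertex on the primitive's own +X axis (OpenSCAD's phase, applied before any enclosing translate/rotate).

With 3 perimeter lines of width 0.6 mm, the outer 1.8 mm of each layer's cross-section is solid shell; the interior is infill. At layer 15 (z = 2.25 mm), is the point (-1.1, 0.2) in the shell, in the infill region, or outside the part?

At z = 2.25 mm: the cylinder: section is a regular 12-gon, circumradius r=2.5; (rotated 40° about Z; rotation is an isometry so areas/perimeters/island counts are preserved). Overall, the cross-section is a single solid region. Undo the 40° rotation: the query point maps to (-0.714, 0.860) in the un-rotated model frame. The nearest boundary edge runs (-1.25, 2.17)→(-2.17, 1.25); distance from the point to it = 1.30 mm. The point is inside the cross-section, 1.30 mm from the nearest boundary — within the 1.8 mm shell band (3 × 0.6).

shell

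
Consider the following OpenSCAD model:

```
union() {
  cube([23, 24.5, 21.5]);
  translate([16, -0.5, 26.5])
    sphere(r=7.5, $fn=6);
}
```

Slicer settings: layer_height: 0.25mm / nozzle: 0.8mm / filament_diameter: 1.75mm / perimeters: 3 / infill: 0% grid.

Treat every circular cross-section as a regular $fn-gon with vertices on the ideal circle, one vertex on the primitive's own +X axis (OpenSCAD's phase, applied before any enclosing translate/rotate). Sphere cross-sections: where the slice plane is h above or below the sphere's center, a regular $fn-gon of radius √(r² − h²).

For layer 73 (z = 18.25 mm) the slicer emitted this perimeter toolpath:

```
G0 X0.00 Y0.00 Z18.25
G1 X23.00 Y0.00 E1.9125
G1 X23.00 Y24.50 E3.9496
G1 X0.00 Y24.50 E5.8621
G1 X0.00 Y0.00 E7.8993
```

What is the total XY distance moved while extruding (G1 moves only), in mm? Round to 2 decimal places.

95.00 mm

Sum the Euclidean lengths of each G1 segment: total = 95.00 mm.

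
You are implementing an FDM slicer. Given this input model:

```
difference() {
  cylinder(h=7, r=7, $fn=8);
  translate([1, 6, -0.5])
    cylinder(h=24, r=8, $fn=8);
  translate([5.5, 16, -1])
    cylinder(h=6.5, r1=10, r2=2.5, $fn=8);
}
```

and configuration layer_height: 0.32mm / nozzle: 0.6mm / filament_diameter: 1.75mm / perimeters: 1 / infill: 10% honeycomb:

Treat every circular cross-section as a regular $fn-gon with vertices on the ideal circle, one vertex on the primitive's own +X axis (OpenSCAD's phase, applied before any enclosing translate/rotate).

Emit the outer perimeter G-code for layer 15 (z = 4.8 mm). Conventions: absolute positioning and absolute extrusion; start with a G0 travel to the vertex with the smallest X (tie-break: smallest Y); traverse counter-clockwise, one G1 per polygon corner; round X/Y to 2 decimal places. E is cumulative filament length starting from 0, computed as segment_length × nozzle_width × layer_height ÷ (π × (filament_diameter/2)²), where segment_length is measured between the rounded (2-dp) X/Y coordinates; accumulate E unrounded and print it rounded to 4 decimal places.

At z = 4.8 mm: the r=7 cylinder contributes a regular 8-gon of circumradius 7; the r=8 cylinder at (1, 6) contributes a regular 8-gon of circumradius 8; the cone at (5.5, 16): at t=0.892 of its height the radius interpolates to r₁+(r₂−r₁)t = 3.308, giving a regular 8-gon of that circumradius; Taking the first minus the rest: starting from the r=7 cylinder, the r=8 cylinder at (1, 6) partially overlaps it — only the 74.85 mm² overlap (of its 181.02 mm²) is removed, clipping the outline; the cone at (5.5, 16) misses the remaining region (no effect) — 1 connected region. The outline is a single polygon with 10 vertices. Extrusion per mm of travel: 0.6 × 0.32 / (π × 0.875²) = 0.079824. Accumulating E over each segment gives final E = 3.2497.

G0 X-7.00 Y0.00 Z4.80
G1 X-4.95 Y-4.95 E0.4277
G1 X0.00 Y-7.00 E0.8554
G1 X4.95 Y-4.95 E1.2830
G1 X7.00 Y0.00 E1.7107
G1 X6.76 Y0.59 E1.7615
G1 X6.66 Y0.34 E1.7830
G1 X1.00 Y-2.00 E2.2719
G1 X-4.66 Y0.34 E2.7608
G1 X-5.76 Y3.00 E2.9906
G1 X-7.00 Y0.00 E3.2497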